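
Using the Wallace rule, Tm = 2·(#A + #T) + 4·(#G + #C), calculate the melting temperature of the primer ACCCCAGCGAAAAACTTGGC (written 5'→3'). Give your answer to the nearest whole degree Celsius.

62°C

Base counts: A=7, T=2, G=4, C=7 (length 20).
Tm = 2·(7+2) + 4·(4+7) = 2·9 + 4·11 = 18 + 44 = 62°C.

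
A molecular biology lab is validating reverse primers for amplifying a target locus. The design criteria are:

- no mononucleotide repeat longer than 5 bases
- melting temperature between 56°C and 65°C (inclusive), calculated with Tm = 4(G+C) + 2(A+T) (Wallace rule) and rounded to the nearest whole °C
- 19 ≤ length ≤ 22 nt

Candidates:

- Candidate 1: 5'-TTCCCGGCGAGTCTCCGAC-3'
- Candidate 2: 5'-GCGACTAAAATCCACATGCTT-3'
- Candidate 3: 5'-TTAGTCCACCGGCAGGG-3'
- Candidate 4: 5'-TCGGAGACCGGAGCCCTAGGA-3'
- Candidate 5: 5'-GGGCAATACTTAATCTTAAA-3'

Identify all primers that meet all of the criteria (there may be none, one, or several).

Candidate 1 and Candidate 2.

Candidate 1 (19 nt, A=2 T=4 G=5 C=8): longest run = 3 ✓; Tm = 2·6 + 4·13 = 64°C ✓; length 19 ✓ — passes.
Candidate 2 (21 nt, A=7 T=5 G=3 C=6): longest run = 4 ✓; Tm = 2·12 + 4·9 = 60°C ✓; length 21 ✓ — passes.
Candidate 3 (17 nt, A=3 T=3 G=6 C=5): longest run = 3 ✓; Tm = 2·6 + 4·11 = 56°C ✓; length 17, outside 19–22 ✗ — fails.
Candidate 4 (21 nt, A=5 T=2 G=8 C=6): longest run = 3 ✓; Tm = 2·7 + 4·14 = 70°C, outside 56–65°C ✗; length 21 ✓ — fails.
Candidate 5 (20 nt, A=8 T=6 G=3 C=3): longest run = 3 ✓; Tm = 2·14 + 4·6 = 52°C, outside 56–65°C ✗; length 20 ✓ — fails.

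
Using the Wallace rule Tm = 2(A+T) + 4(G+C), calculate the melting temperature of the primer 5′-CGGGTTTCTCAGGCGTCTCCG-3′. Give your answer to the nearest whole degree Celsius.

Base counts: A=1, T=6, G=7, C=7 (length 21).
Tm = 2·(1+6) + 4·(7+7) = 2·7 + 4·14 = 14 + 56 = 70°C.

70°C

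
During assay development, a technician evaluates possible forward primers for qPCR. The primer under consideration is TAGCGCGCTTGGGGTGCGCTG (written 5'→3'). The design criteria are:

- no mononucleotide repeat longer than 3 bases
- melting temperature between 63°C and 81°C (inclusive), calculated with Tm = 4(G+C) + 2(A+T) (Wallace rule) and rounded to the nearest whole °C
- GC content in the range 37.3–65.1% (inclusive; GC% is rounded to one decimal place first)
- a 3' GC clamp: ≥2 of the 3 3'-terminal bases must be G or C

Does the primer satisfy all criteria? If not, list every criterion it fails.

Base counts: A=1, T=5, G=10, C=5 (length 21).
homopolymer run: longest run = 4, exceeds 3 ✗
Tm: Tm = 2·6 + 4·15 = 72°C ✓
GC content: GC 15/21 = 71.4%, outside 37.3–65.1% ✗
GC clamp: 3' end CTG has 2 G/C ✓

Fails: homopolymer run, GC content.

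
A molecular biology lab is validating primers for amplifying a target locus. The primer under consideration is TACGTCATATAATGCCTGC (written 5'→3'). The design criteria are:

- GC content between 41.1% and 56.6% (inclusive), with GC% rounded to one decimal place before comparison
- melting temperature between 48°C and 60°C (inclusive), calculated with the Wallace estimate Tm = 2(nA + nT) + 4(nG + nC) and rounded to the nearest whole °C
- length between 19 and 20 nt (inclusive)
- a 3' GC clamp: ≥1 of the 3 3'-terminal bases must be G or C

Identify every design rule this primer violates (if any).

Base counts: A=5, T=6, G=3, C=5 (length 19).
GC content: GC 8/19 = 42.1% ✓
Tm: Tm = 2·11 + 4·8 = 54°C ✓
length: length 19 ✓
GC clamp: 3' end TGC has 2 G/C ✓

Meets all criteria.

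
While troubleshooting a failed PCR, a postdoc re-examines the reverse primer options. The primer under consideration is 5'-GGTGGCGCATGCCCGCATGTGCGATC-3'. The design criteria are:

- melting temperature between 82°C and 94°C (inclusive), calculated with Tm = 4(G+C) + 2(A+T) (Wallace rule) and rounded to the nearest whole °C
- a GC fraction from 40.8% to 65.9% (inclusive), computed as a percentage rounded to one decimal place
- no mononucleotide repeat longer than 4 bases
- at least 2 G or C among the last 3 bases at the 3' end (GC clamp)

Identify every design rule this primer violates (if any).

Base counts: A=3, T=5, G=10, C=8 (length 26).
Tm: Tm = 2·8 + 4·18 = 88°C ✓
GC content: GC 18/26 = 69.2%, outside 40.8–65.9% ✗
homopolymer run: longest run = 3 ✓
GC clamp: 3' end ATC has 1 G/C, need ≥2 ✗

Fails: GC content, GC clamp.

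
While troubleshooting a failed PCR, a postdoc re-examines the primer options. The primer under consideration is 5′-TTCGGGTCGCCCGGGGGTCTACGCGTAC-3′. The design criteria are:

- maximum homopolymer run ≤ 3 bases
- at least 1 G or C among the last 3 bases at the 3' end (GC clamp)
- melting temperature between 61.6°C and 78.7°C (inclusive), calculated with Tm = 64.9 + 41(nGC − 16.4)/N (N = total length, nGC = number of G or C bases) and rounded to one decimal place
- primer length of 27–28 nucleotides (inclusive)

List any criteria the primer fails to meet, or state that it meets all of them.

Base counts: A=2, T=6, G=11, C=9 (length 28).
homopolymer run: longest run = 5, exceeds 3 ✗
GC clamp: 3' end TAC has 1 G/C ✓
Tm: Tm = 64.9 + 41·(20 − 16.4)/28 = 70.2°C ✓
length: length 28 ✓

Fails: homopolymer run.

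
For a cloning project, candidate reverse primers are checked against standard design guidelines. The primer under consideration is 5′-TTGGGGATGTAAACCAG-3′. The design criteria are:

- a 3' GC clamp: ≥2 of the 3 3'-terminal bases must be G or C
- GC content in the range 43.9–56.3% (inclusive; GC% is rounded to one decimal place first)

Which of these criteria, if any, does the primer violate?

Meets all criteria.

Base counts: A=5, T=4, G=6, C=2 (length 17).
GC clamp: 3' end CAG has 2 G/C ✓
GC content: GC 8/17 = 47.1% ✓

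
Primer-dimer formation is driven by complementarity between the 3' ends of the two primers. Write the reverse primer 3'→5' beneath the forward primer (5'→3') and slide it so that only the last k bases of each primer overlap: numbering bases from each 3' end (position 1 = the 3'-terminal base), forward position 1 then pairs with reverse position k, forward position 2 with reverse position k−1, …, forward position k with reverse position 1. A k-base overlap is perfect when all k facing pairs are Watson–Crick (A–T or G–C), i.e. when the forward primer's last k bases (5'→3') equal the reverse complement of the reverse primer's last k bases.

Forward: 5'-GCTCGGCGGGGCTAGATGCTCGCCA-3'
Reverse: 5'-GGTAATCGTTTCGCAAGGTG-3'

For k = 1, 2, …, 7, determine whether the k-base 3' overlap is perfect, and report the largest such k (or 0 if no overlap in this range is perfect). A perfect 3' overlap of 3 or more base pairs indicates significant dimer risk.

Longest perfect overlap: 2 complementary base pairs; below the dimer-risk threshold (threshold 3).

Last 7 bases (5'→3') — forward …CTCGCCA, reverse …CAAGGTG.
Reverse complement of the reverse primer's last 7 bases: CACCTTG; its first k bases are the reverse complement of the reverse primer's last k bases, so a perfect k-base overlap needs the forward primer's last k bases to equal them.
Comparing (forward last k vs required): k=1: A vs C ✗; k=2: CA vs CA ✓; k=3: CCA vs CAC ✗; k=4: GCCA vs CACC ✗; k=5: CGCCA vs CACCT ✗; k=6: TCGCCA vs CACCTT ✗; k=7: CTCGCCA vs CACCTTG ✗.
Only k = 2 is perfect, so the longest perfect 3' overlap is 2.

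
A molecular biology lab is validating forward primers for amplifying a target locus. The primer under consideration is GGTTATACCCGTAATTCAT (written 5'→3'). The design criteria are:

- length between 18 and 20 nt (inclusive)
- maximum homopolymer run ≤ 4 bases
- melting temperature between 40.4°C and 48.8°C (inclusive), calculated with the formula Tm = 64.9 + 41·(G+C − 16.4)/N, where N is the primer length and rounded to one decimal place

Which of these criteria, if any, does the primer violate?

Meets all criteria.

Base counts: A=5, T=7, G=3, C=4 (length 19).
length: length 19 ✓
homopolymer run: longest run = 3 ✓
Tm: Tm = 64.9 + 41·(7 − 16.4)/19 = 44.6°C ✓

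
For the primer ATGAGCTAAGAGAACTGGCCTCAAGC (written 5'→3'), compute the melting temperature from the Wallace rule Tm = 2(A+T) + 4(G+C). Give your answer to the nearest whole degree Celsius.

Base counts: A=9, T=4, G=7, C=6 (length 26).
Tm = 2·(9+4) + 4·(7+6) = 2·13 + 4·13 = 26 + 52 = 78°C.

78°C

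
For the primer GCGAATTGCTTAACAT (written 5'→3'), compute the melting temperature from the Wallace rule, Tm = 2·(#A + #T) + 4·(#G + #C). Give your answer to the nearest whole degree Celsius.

44°C

Base counts: A=5, T=5, G=3, C=3 (length 16).
Tm = 2·(5+5) + 4·(3+3) = 2·10 + 4·6 = 20 + 24 = 44°C.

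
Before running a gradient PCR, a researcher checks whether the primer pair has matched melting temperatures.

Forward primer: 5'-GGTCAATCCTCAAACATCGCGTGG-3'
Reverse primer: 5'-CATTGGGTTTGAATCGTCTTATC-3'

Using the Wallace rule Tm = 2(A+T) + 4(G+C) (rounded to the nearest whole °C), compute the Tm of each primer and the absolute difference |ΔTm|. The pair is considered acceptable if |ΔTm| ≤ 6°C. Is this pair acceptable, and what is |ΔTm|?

|ΔTm| = 10°C; the pair is not acceptable.

Forward: A=6 T=5 G=6 C=7 → Tm = 2·11 + 4·13 = 74°C.
Reverse: A=4 T=10 G=5 C=4 → Tm = 2·14 + 4·9 = 64°C.
|ΔTm| = |74 − 64| = 10°C, > 6°C.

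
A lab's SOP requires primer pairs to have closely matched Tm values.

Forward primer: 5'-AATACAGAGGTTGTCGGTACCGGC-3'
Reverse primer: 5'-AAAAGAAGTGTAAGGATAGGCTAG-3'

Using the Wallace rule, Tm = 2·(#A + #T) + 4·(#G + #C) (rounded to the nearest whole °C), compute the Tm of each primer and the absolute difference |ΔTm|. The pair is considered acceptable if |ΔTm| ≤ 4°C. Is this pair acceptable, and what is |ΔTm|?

Forward: A=6 T=5 G=8 C=5 → Tm = 2·11 + 4·13 = 74°C.
Reverse: A=11 T=4 G=8 C=1 → Tm = 2·15 + 4·9 = 66°C.
|ΔTm| = |74 − 66| = 8°C, > 4°C.

|ΔTm| = 8°C; the pair is not acceptable.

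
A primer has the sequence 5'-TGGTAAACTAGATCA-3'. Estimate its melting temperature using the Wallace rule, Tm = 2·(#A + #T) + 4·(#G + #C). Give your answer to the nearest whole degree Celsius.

Base counts: A=6, T=4, G=3, C=2 (length 15).
Tm = 2·(6+4) + 4·(3+2) = 2·10 + 4·5 = 20 + 20 = 40°C.

40°C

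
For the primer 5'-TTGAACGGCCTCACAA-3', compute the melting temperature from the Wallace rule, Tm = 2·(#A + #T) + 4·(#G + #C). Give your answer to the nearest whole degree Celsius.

Base counts: A=5, T=3, G=3, C=5 (length 16).
Tm = 2·(5+3) + 4·(3+5) = 2·8 + 4·8 = 16 + 32 = 48°C.

48°C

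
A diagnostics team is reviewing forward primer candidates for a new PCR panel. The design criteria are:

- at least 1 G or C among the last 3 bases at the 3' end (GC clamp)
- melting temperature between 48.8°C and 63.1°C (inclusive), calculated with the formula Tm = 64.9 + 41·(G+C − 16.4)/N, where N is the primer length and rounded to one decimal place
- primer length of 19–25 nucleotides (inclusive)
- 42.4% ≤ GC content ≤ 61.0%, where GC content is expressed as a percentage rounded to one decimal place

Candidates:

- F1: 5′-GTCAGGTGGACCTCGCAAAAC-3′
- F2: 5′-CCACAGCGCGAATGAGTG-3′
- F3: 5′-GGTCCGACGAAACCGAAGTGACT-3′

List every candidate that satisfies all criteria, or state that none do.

F1 (21 nt, A=6 T=3 G=6 C=6): 3' end AAC has 1 G/C ✓; Tm = 64.9 + 41·(12 − 16.4)/21 = 56.3°C ✓; length 21 ✓; GC 12/21 = 57.1% ✓ — passes.
F2 (18 nt, A=5 T=2 G=6 C=5): 3' end GTG has 2 G/C ✓; Tm = 64.9 + 41·(11 − 16.4)/18 = 52.6°C ✓; length 18, outside 19–25 ✗; GC 11/18 = 61.1%, outside 42.4–61.0% ✗ — fails.
F3 (23 nt, A=7 T=3 G=7 C=6): 3' end ACT has 1 G/C ✓; Tm = 64.9 + 41·(13 − 16.4)/23 = 58.8°C ✓; length 23 ✓; GC 13/23 = 56.5% ✓ — passes.

F1 and F3.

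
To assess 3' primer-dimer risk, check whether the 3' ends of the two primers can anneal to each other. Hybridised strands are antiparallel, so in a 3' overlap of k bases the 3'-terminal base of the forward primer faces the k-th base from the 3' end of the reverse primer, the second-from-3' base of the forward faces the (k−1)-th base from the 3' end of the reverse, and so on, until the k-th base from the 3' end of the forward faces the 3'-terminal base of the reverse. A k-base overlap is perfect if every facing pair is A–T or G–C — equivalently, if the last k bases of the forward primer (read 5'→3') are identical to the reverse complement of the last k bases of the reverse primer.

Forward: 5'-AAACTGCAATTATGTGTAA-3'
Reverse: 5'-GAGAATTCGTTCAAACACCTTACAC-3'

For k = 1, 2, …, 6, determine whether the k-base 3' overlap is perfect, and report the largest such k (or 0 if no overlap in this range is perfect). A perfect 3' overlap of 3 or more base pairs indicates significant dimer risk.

Longest perfect overlap: 6 complementary base pairs; significant dimer risk (threshold 3).

Last 6 bases (5'→3') — forward …GTGTAA, reverse …TTACAC.
Reverse complement of the reverse primer's last 6 bases: GTGTAA; its first k bases are the reverse complement of the reverse primer's last k bases, so a perfect k-base overlap needs the forward primer's last k bases to equal them.
Comparing (forward last k vs required): k=1: A vs G ✗; k=2: AA vs GT ✗; k=3: TAA vs GTG ✗; k=4: GTAA vs GTGT ✗; k=5: TGTAA vs GTGTA ✗; k=6: GTGTAA vs GTGTAA ✓.
Only k = 6 is perfect, so the longest perfect 3' overlap is 6.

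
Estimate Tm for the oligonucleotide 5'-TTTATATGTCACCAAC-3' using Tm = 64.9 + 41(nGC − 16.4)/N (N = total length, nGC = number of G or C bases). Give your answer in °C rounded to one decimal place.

35.7°C

Base counts: A=5, T=6, G=1, C=4; G+C = 5, N = 16.
Tm = 64.9 + 41·(5 − 16.4)/16 = 64.9 + -467.40/16 = 35.7°C.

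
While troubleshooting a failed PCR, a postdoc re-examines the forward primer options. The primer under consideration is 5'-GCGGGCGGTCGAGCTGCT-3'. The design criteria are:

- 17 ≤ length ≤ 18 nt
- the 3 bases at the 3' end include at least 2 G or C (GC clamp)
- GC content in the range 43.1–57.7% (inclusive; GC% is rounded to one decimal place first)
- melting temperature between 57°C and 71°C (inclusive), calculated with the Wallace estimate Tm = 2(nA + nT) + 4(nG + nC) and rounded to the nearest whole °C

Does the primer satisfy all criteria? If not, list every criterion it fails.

Base counts: A=1, T=3, G=9, C=5 (length 18).
length: length 18 ✓
GC clamp: 3' end GCT has 2 G/C ✓
GC content: GC 14/18 = 77.8%, outside 43.1–57.7% ✗
Tm: Tm = 2·4 + 4·14 = 64°C ✓

Fails: GC content.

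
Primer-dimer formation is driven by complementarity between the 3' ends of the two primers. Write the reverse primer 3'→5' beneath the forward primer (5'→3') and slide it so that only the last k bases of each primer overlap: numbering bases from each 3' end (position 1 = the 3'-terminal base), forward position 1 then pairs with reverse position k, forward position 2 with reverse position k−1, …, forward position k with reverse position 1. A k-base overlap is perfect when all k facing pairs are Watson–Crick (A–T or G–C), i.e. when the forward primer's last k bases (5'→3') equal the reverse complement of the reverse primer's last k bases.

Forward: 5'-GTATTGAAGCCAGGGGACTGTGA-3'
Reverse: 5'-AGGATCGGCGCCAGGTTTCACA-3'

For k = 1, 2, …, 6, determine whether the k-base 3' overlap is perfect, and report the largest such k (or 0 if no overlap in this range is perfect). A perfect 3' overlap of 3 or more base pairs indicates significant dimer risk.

Longest perfect overlap: 5 complementary base pairs; significant dimer risk (threshold 3).

Last 6 bases (5'→3') — forward …CTGTGA, reverse …TTCACA.
Reverse complement of the reverse primer's last 6 bases: TGTGAA; its first k bases are the reverse complement of the reverse primer's last k bases, so a perfect k-base overlap needs the forward primer's last k bases to equal them.
Comparing (forward last k vs required): k=1: A vs T ✗; k=2: GA vs TG ✗; k=3: TGA vs TGT ✗; k=4: GTGA vs TGTG ✗; k=5: TGTGA vs TGTGA ✓; k=6: CTGTGA vs TGTGAA ✗.
Only k = 5 is perfect, so the longest perfect 3' overlap is 5.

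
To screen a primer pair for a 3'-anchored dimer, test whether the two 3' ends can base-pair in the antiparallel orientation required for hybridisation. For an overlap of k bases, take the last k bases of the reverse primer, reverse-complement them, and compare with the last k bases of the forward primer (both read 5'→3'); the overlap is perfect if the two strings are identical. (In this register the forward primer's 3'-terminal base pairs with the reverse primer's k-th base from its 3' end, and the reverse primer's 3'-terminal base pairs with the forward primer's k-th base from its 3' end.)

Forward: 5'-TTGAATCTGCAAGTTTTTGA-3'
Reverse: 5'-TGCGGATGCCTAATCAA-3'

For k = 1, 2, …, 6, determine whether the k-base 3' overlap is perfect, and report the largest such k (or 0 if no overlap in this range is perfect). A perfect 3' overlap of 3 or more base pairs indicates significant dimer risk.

Longest perfect overlap: 4 complementary base pairs; significant dimer risk (threshold 3).

Last 6 bases (5'→3') — forward …TTTTGA, reverse …AATCAA.
Reverse complement of the reverse primer's last 6 bases: TTGATT; its first k bases are the reverse complement of the reverse primer's last k bases, so a perfect k-base overlap needs the forward primer's last k bases to equal them.
Comparing (forward last k vs required): k=1: A vs T ✗; k=2: GA vs TT ✗; k=3: TGA vs TTG ✗; k=4: TTGA vs TTGA ✓; k=5: TTTGA vs TTGAT ✗; k=6: TTTTGA vs TTGATT ✗.
Only k = 4 is perfect, so the longest perfect 3' overlap is 4.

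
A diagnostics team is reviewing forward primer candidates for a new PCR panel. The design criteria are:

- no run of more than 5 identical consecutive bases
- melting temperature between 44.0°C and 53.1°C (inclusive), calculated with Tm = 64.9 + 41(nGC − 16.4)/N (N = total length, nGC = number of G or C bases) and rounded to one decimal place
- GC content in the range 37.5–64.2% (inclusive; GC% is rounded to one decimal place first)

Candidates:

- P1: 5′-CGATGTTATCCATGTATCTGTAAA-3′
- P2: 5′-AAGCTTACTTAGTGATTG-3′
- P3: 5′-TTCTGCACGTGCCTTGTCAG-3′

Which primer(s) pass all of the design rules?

P1 (24 nt, A=7 T=9 G=4 C=4): longest run = 3 ✓; Tm = 64.9 + 41·(8 − 16.4)/24 = 50.6°C ✓; GC 8/24 = 33.3%, outside 37.5–64.2% ✗ — fails.
P2 (18 nt, A=5 T=7 G=4 C=2): longest run = 2 ✓; Tm = 64.9 + 41·(6 − 16.4)/18 = 41.2°C, outside 44.0–53.1°C ✗; GC 6/18 = 33.3%, outside 37.5–64.2% ✗ — fails.
P3 (20 nt, A=2 T=7 G=5 C=6): longest run = 2 ✓; Tm = 64.9 + 41·(11 − 16.4)/20 = 53.8°C, outside 44.0–53.1°C ✗; GC 11/20 = 55.0% ✓ — fails.

None of the candidates satisfy all criteria.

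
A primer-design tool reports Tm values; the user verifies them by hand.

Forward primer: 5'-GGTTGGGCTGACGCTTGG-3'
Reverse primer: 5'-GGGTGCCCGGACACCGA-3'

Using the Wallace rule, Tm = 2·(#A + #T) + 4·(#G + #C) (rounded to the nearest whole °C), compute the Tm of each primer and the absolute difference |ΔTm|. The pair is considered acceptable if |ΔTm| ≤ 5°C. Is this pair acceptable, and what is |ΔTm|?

Forward: A=1 T=5 G=9 C=3 → Tm = 2·6 + 4·12 = 60°C.
Reverse: A=3 T=1 G=7 C=6 → Tm = 2·4 + 4·13 = 60°C.
|ΔTm| = |60 − 60| = 0°C, ≤ 5°C.

|ΔTm| = 0°C; the pair is acceptable.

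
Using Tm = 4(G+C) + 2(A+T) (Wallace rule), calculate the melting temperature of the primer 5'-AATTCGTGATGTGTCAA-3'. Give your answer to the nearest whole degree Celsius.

46°C

Base counts: A=5, T=6, G=4, C=2 (length 17).
Tm = 2·(5+6) + 4·(4+2) = 2·11 + 4·6 = 22 + 24 = 46°C.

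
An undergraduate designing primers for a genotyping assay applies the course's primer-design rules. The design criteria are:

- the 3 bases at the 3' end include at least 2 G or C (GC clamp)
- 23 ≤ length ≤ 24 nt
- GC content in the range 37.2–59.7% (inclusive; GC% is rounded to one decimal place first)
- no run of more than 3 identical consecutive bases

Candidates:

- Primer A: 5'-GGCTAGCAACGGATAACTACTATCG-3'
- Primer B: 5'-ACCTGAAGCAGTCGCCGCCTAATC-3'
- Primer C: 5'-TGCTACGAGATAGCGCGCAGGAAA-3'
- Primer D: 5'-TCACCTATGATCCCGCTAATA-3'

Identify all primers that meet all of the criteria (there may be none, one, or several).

None of the candidates satisfy all criteria.

Primer A (25 nt, A=8 T=5 G=6 C=6): 3' end TCG has 2 G/C ✓; length 25, outside 23–24 ✗; GC 12/25 = 48.0% ✓; longest run = 2 ✓ — fails.
Primer B (24 nt, A=6 T=4 G=5 C=9): 3' end ATC has 1 G/C, need ≥2 ✗; length 24 ✓; GC 14/24 = 58.3% ✓; longest run = 2 ✓ — fails.
Primer C (24 nt, A=8 T=3 G=8 C=5): 3' end AAA has 0 G/C, need ≥2 ✗; length 24 ✓; GC 13/24 = 54.2% ✓; longest run = 3 ✓ — fails.
Primer D (21 nt, A=6 T=6 G=2 C=7): 3' end ATA has 0 G/C, need ≥2 ✗; length 21, outside 23–24 ✗; GC 9/21 = 42.9% ✓; longest run = 3 ✓ — fails.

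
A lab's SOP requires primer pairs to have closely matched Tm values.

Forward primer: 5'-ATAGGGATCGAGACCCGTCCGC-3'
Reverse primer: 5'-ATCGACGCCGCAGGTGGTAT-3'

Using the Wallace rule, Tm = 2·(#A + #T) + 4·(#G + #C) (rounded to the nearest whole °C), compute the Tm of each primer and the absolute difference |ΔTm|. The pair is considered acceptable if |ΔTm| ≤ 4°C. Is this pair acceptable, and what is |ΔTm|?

Forward: A=5 T=3 G=7 C=7 → Tm = 2·8 + 4·14 = 72°C.
Reverse: A=4 T=4 G=7 C=5 → Tm = 2·8 + 4·12 = 64°C.
|ΔTm| = |72 − 64| = 8°C, > 4°C.

|ΔTm| = 8°C; the pair is not acceptable.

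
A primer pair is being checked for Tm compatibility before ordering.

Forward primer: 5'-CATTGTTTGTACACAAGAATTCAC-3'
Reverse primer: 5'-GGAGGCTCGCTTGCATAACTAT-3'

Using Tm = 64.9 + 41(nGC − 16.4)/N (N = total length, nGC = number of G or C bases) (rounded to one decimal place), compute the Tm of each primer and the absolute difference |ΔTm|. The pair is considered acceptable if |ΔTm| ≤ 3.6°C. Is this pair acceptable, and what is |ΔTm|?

Forward: G+C = 8, N = 24 → Tm = 64.9 + 41·(8 − 16.4)/24 = 50.6°C.
Reverse: G+C = 11, N = 22 → Tm = 64.9 + 41·(11 − 16.4)/22 = 54.8°C.
|ΔTm| = |50.6 − 54.8| = 4.2°C, > 3.6°C.

|ΔTm| = 4.2°C; the pair is not acceptable.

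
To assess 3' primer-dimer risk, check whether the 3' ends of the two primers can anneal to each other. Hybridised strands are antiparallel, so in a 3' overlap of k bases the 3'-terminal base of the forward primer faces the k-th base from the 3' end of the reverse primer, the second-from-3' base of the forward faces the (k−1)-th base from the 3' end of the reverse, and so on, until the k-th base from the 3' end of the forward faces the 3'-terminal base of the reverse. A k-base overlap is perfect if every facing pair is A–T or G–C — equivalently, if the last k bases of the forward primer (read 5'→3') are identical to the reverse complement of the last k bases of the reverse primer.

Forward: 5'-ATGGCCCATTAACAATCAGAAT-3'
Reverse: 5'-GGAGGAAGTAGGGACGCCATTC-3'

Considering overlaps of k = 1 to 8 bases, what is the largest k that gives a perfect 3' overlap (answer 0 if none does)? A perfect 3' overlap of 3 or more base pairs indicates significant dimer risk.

Last 8 bases (5'→3') — forward …ATCAGAAT, reverse …CGCCATTC.
Reverse complement of the reverse primer's last 8 bases: GAATGGCG; its first k bases are the reverse complement of the reverse primer's last k bases, so a perfect k-base overlap needs the forward primer's last k bases to equal them.
Comparing (forward last k vs required): k=1: T vs G ✗; k=2: AT vs GA ✗; k=3: AAT vs GAA ✗; k=4: GAAT vs GAAT ✓; k=5: AGAAT vs GAATG ✗; k=6: CAGAAT vs GAATGG ✗; k=7: TCAGAAT vs GAATGGC ✗; k=8: ATCAGAAT vs GAATGGCG ✗.
Only k = 4 is perfect, so the longest perfect 3' overlap is 4.

Longest perfect overlap: 4 complementary base pairs; significant dimer risk (threshold 3).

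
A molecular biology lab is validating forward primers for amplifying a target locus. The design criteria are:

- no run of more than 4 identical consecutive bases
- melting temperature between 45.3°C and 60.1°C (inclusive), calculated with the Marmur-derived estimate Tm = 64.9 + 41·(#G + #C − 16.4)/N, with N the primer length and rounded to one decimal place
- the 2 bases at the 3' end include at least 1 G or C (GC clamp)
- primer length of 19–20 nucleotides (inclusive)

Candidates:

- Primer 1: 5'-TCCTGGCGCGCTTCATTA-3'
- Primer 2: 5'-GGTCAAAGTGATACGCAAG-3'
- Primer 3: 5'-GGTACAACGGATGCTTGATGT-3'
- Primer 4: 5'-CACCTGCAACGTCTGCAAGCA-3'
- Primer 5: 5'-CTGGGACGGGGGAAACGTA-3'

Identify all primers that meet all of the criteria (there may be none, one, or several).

Primer 1 (18 nt, A=2 T=6 G=4 C=6): longest run = 2 ✓; Tm = 64.9 + 41·(10 − 16.4)/18 = 50.3°C ✓; 3' end TA has 0 G/C, need ≥1 ✗; length 18, outside 19–20 ✗ — fails.
Primer 2 (19 nt, A=7 T=3 G=6 C=3): longest run = 3 ✓; Tm = 64.9 + 41·(9 − 16.4)/19 = 48.9°C ✓; 3' end AG has 1 G/C ✓; length 19 ✓ — passes.
Primer 3 (21 nt, A=5 T=6 G=7 C=3): longest run = 2 ✓; Tm = 64.9 + 41·(10 − 16.4)/21 = 52.4°C ✓; 3' end GT has 1 G/C ✓; length 21, outside 19–20 ✗ — fails.
Primer 4 (21 nt, A=6 T=3 G=4 C=8): longest run = 2 ✓; Tm = 64.9 + 41·(12 − 16.4)/21 = 56.3°C ✓; 3' end CA has 1 G/C ✓; length 21, outside 19–20 ✗ — fails.
Primer 5 (19 nt, A=5 T=2 G=9 C=3): longest run = 5, exceeds 4 ✗; Tm = 64.9 + 41·(12 − 16.4)/19 = 55.4°C ✓; 3' end TA has 0 G/C, need ≥1 ✗; length 19 ✓ — fails.

Primer 2 only.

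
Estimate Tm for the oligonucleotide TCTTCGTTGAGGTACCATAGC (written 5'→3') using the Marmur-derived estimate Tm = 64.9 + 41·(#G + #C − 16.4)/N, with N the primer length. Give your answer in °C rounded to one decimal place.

52.4°C

Base counts: A=4, T=7, G=5, C=5; G+C = 10, N = 21.
Tm = 64.9 + 41·(10 − 16.4)/21 = 64.9 + -262.40/21 = 52.4°C.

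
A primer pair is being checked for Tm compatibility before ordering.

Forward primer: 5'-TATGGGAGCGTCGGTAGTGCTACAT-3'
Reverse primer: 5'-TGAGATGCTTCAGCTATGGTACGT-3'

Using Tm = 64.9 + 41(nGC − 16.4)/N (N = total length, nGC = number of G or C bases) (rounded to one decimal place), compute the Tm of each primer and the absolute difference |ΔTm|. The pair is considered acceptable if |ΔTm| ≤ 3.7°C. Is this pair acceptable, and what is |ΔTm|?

Forward: G+C = 13, N = 25 → Tm = 64.9 + 41·(13 − 16.4)/25 = 59.3°C.
Reverse: G+C = 11, N = 24 → Tm = 64.9 + 41·(11 − 16.4)/24 = 55.7°C.
|ΔTm| = |59.3 − 55.7| = 3.6°C, ≤ 3.7°C.

|ΔTm| = 3.6°C; the pair is acceptable.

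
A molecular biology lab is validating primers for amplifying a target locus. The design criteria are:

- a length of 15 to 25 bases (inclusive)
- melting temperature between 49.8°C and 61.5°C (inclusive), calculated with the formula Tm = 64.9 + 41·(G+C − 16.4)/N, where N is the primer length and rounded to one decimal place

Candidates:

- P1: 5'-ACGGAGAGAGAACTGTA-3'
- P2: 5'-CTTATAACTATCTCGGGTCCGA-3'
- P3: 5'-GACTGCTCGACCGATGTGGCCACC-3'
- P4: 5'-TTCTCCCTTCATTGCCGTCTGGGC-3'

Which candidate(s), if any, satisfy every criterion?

P1 (17 nt, A=7 T=2 G=6 C=2): length 17 ✓; Tm = 64.9 + 41·(8 − 16.4)/17 = 44.6°C, outside 49.8–61.5°C ✗ — fails.
P2 (22 nt, A=5 T=7 G=4 C=6): length 22 ✓; Tm = 64.9 + 41·(10 − 16.4)/22 = 53.0°C ✓ — passes.
P3 (24 nt, A=4 T=4 G=7 C=9): length 24 ✓; Tm = 64.9 + 41·(16 − 16.4)/24 = 64.2°C, outside 49.8–61.5°C ✗ — fails.
P4 (24 nt, A=1 T=9 G=5 C=9): length 24 ✓; Tm = 64.9 + 41·(14 − 16.4)/24 = 60.8°C ✓ — passes.

P2 and P4.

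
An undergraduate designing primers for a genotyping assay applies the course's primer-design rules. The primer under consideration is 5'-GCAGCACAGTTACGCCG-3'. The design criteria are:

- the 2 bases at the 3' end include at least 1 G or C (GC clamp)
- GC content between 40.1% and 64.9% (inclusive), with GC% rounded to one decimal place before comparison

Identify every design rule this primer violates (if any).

Base counts: A=4, T=2, G=5, C=6 (length 17).
GC clamp: 3' end CG has 2 G/C ✓
GC content: GC 11/17 = 64.7% ✓

Meets all criteria.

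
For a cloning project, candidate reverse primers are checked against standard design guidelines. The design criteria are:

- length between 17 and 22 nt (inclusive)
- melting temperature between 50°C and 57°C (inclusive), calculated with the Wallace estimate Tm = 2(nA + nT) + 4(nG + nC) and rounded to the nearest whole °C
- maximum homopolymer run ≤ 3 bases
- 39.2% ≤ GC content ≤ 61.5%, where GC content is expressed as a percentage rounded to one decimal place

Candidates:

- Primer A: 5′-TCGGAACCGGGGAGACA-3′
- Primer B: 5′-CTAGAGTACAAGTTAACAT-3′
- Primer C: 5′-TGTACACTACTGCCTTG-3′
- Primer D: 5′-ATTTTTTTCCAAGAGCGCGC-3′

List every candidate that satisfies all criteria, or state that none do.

Primer C only.

Primer A (17 nt, A=5 T=1 G=7 C=4): length 17 ✓; Tm = 2·6 + 4·11 = 56°C ✓; longest run = 4, exceeds 3 ✗; GC 11/17 = 64.7%, outside 39.2–61.5% ✗ — fails.
Primer B (19 nt, A=8 T=5 G=3 C=3): length 19 ✓; Tm = 2·13 + 4·6 = 50°C ✓; longest run = 2 ✓; GC 6/19 = 31.6%, outside 39.2–61.5% ✗ — fails.
Primer C (17 nt, A=3 T=6 G=3 C=5): length 17 ✓; Tm = 2·9 + 4·8 = 50°C ✓; longest run = 2 ✓; GC 8/17 = 47.1% ✓ — passes.
Primer D (20 nt, A=4 T=7 G=4 C=5): length 20 ✓; Tm = 2·11 + 4·9 = 58°C, outside 50–57°C ✗; longest run = 7, exceeds 3 ✗; GC 9/20 = 45.0% ✓ — fails.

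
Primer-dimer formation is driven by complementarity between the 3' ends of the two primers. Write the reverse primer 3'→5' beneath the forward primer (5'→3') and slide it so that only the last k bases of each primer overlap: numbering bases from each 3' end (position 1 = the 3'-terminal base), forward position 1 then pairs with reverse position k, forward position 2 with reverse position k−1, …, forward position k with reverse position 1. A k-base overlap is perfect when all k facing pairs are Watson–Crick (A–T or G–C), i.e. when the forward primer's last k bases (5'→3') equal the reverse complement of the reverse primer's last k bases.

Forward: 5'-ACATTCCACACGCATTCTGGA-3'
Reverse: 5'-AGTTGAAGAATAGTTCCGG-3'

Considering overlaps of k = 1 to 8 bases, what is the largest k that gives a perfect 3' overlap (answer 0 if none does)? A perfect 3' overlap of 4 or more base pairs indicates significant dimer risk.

Last 8 bases (5'→3') — forward …ATTCTGGA, reverse …AGTTCCGG.
Reverse complement of the reverse primer's last 8 bases: CCGGAACT; its first k bases are the reverse complement of the reverse primer's last k bases, so a perfect k-base overlap needs the forward primer's last k bases to equal them.
Comparing (forward last k vs required): k=1: A vs C ✗; k=2: GA vs CC ✗; k=3: GGA vs CCG ✗; k=4: TGGA vs CCGG ✗; k=5: CTGGA vs CCGGA ✗; k=6: TCTGGA vs CCGGAA ✗; k=7: TTCTGGA vs CCGGAAC ✗; k=8: ATTCTGGA vs CCGGAACT ✗.
No overlap length from 1 to 8 is perfect, so the longest perfect 3' overlap is 0.

Longest perfect overlap: 0 complementary base pairs; below the dimer-risk threshold (threshold 4).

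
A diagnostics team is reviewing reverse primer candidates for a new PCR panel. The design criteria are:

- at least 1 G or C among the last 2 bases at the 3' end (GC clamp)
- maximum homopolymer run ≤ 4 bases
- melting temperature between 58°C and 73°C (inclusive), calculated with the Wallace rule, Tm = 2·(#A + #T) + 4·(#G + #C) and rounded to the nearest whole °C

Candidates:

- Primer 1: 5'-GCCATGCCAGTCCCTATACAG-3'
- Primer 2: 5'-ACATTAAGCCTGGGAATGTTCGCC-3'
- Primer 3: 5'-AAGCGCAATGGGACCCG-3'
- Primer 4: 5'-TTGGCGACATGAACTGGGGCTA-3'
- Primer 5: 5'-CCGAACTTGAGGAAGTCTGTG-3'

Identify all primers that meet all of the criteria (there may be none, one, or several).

Primer 1 (21 nt, A=5 T=4 G=4 C=8): 3' end AG has 1 G/C ✓; longest run = 3 ✓; Tm = 2·9 + 4·12 = 66°C ✓ — passes.
Primer 2 (24 nt, A=6 T=6 G=6 C=6): 3' end CC has 2 G/C ✓; longest run = 3 ✓; Tm = 2·12 + 4·12 = 72°C ✓ — passes.
Primer 3 (17 nt, A=5 T=1 G=6 C=5): 3' end CG has 2 G/C ✓; longest run = 3 ✓; Tm = 2·6 + 4·11 = 56°C, outside 58–73°C ✗ — fails.
Primer 4 (22 nt, A=5 T=5 G=8 C=4): 3' end TA has 0 G/C, need ≥1 ✗; longest run = 4 ✓; Tm = 2·10 + 4·12 = 68°C ✓ — fails.
Primer 5 (21 nt, A=5 T=5 G=7 C=4): 3' end TG has 1 G/C ✓; longest run = 2 ✓; Tm = 2·10 + 4·11 = 64°C ✓ — passes.

Primer 1, Primer 2 and Primer 5.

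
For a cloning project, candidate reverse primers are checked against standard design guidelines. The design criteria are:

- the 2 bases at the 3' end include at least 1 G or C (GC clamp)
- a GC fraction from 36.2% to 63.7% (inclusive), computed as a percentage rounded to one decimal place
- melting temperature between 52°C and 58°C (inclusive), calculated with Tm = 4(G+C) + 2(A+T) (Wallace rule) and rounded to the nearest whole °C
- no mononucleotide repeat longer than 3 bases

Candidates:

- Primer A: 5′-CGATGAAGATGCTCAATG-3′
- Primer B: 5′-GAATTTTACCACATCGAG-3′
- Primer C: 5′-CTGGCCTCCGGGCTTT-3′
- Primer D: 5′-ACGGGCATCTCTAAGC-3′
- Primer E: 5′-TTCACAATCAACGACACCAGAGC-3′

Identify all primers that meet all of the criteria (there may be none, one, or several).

Primer A (18 nt, A=6 T=4 G=5 C=3): 3' end TG has 1 G/C ✓; GC 8/18 = 44.4% ✓; Tm = 2·10 + 4·8 = 52°C ✓; longest run = 2 ✓ — passes.
Primer B (18 nt, A=6 T=5 G=3 C=4): 3' end AG has 1 G/C ✓; GC 7/18 = 38.9% ✓; Tm = 2·11 + 4·7 = 50°C, outside 52–58°C ✗; longest run = 4, exceeds 3 ✗ — fails.
Primer C (16 nt, A=0 T=5 G=5 C=6): 3' end TT has 0 G/C, need ≥1 ✗; GC 11/16 = 68.8%, outside 36.2–63.7% ✗; Tm = 2·5 + 4·11 = 54°C ✓; longest run = 3 ✓ — fails.
Primer D (16 nt, A=4 T=3 G=4 C=5): 3' end GC has 2 G/C ✓; GC 9/16 = 56.3% ✓; Tm = 2·7 + 4·9 = 50°C, outside 52–58°C ✗; longest run = 3 ✓ — fails.
Primer E (23 nt, A=9 T=3 G=3 C=8): 3' end GC has 2 G/C ✓; GC 11/23 = 47.8% ✓; Tm = 2·12 + 4·11 = 68°C, outside 52–58°C ✗; longest run = 2 ✓ — fails.

Primer A only.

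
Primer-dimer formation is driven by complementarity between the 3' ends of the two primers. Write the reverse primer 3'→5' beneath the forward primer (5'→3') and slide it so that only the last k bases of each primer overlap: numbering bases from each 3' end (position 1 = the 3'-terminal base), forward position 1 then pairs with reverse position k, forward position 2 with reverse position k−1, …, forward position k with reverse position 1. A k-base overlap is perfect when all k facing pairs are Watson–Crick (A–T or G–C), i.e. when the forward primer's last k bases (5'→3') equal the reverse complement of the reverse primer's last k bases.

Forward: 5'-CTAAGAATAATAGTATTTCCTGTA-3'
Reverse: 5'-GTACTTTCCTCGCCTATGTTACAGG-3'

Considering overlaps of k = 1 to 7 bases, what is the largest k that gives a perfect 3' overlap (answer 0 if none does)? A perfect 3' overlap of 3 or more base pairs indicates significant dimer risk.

Longest perfect overlap: 6 complementary base pairs; significant dimer risk (threshold 3).

Last 7 bases (5'→3') — forward …TCCTGTA, reverse …TTACAGG.
Reverse complement of the reverse primer's last 7 bases: CCTGTAA; its first k bases are the reverse complement of the reverse primer's last k bases, so a perfect k-base overlap needs the forward primer's last k bases to equal them.
Comparing (forward last k vs required): k=1: A vs C ✗; k=2: TA vs CC ✗; k=3: GTA vs CCT ✗; k=4: TGTA vs CCTG ✗; k=5: CTGTA vs CCTGT ✗; k=6: CCTGTA vs CCTGTA ✓; k=7: TCCTGTA vs CCTGTAA ✗.
Only k = 6 is perfect, so the longest perfect 3' overlap is 6.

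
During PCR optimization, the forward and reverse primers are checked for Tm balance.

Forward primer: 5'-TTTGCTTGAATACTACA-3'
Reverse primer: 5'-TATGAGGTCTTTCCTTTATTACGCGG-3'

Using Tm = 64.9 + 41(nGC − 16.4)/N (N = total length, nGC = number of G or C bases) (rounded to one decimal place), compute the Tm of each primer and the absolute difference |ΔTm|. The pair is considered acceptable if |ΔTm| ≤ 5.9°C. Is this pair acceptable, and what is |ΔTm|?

|ΔTm| = 19.0°C; the pair is not acceptable.

Forward: G+C = 5, N = 17 → Tm = 64.9 + 41·(5 − 16.4)/17 = 37.4°C.
Reverse: G+C = 11, N = 26 → Tm = 64.9 + 41·(11 − 16.4)/26 = 56.4°C.
|ΔTm| = |37.4 − 56.4| = 19.0°C, > 5.9°C.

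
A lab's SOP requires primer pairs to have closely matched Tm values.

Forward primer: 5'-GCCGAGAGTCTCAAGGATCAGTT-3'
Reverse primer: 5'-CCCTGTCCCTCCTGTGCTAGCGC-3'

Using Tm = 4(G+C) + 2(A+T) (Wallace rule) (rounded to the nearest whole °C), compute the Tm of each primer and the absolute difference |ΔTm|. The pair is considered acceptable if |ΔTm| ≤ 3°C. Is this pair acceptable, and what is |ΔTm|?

Forward: A=6 T=5 G=7 C=5 → Tm = 2·11 + 4·12 = 70°C.
Reverse: A=1 T=6 G=5 C=11 → Tm = 2·7 + 4·16 = 78°C.
|ΔTm| = |70 − 78| = 8°C, > 3°C.

|ΔTm| = 8°C; the pair is not acceptable.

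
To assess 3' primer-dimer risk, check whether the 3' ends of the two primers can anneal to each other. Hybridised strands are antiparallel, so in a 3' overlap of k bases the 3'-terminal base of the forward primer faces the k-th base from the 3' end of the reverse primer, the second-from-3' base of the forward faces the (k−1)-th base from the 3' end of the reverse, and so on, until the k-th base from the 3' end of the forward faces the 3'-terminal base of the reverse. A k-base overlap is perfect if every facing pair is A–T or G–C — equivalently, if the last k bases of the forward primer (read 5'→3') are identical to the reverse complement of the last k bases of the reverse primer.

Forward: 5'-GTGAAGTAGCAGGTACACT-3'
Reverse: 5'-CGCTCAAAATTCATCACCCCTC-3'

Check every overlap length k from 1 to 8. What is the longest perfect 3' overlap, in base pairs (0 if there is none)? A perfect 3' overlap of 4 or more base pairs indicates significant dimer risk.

Last 8 bases (5'→3') — forward …GGTACACT, reverse …CACCCCTC.
Reverse complement of the reverse primer's last 8 bases: GAGGGGTG; its first k bases are the reverse complement of the reverse primer's last k bases, so a perfect k-base overlap needs the forward primer's last k bases to equal them.
Comparing (forward last k vs required): k=1: T vs G ✗; k=2: CT vs GA ✗; k=3: ACT vs GAG ✗; k=4: CACT vs GAGG ✗; k=5: ACACT vs GAGGG ✗; k=6: TACACT vs GAGGGG ✗; k=7: GTACACT vs GAGGGGT ✗; k=8: GGTACACT vs GAGGGGTG ✗.
No overlap length from 1 to 8 is perfect, so the longest perfect 3' overlap is 0.

Longest perfect overlap: 0 complementary base pairs; below the dimer-risk threshold (threshold 4).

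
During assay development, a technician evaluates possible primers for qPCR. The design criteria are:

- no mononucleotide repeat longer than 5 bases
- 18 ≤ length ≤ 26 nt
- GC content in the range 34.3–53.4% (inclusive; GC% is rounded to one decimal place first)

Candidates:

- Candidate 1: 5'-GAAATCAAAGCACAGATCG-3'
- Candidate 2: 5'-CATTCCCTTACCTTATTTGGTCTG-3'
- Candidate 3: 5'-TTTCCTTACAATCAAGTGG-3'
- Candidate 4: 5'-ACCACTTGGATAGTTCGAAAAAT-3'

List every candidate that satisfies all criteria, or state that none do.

Candidate 1 (19 nt, A=9 T=2 G=4 C=4): longest run = 3 ✓; length 19 ✓; GC 8/19 = 42.1% ✓ — passes.
Candidate 2 (24 nt, A=3 T=11 G=3 C=7): longest run = 3 ✓; length 24 ✓; GC 10/24 = 41.7% ✓ — passes.
Candidate 3 (19 nt, A=5 T=7 G=3 C=4): longest run = 3 ✓; length 19 ✓; GC 7/19 = 36.8% ✓ — passes.
Candidate 4 (23 nt, A=9 T=6 G=4 C=4): longest run = 5 ✓; length 23 ✓; GC 8/23 = 34.8% ✓ — passes.

Candidate 1, Candidate 2, Candidate 3 and Candidate 4.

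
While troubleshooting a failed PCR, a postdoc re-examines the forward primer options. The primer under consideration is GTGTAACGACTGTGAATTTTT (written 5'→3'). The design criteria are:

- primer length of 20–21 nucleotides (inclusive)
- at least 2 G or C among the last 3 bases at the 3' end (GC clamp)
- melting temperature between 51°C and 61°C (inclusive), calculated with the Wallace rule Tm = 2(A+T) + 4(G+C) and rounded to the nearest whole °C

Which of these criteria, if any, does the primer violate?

Base counts: A=5, T=9, G=5, C=2 (length 21).
length: length 21 ✓
GC clamp: 3' end TTT has 0 G/C, need ≥2 ✗
Tm: Tm = 2·14 + 4·7 = 56°C ✓

Fails: GC clamp.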